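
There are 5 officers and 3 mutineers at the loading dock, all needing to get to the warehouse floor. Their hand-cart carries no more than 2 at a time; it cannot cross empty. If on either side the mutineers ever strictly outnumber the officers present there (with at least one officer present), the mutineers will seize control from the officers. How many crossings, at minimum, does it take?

Counting alone: each trip to the warehouse floor takes at most 2 across and each return brings at least 1 back, so after t trips out (and t−1 returns) at most 2t − (t−1) of the 8 are across; that first reaches 8 at t = 7, so at least 13 crossings are needed.
The plan below uses exactly 13 crossings, so it is optimal:
1. 2 mutineers → the warehouse floor.  (the loading dock: 5O 1M; the warehouse floor: 0O 2M)
2. 1 mutineer ← the loading dock.  (the loading dock: 5O 2M; the warehouse floor: 0O 1M)
3. 2 mutineers → the warehouse floor.  (the loading dock: 5O 0M; the warehouse floor: 0O 3M)
4. 1 mutineer ← the loading dock.  (the loading dock: 5O 1M; the warehouse floor: 0O 2M)
5. 2 officers → the warehouse floor.  (the loading dock: 3O 1M; the warehouse floor: 2O 2M)
6. 1 mutineer ← the loading dock.  (the loading dock: 3O 2M; the warehouse floor: 2O 1M)
7. 1 officer and 1 mutineer → the warehouse floor.  (the loading dock: 2O 1M; the warehouse floor: 3O 2M)
8. 1 mutineer ← the loading dock.  (the loading dock: 2O 2M; the warehouse floor: 3O 1M)
9. 2 mutineers → the warehouse floor.  (the loading dock: 2O 0M; the warehouse floor: 3O 3M)
10. 1 mutineer ← the loading dock.  (the loading dock: 2O 1M; the warehouse floor: 3O 2M)
11. 1 officer and 1 mutineer → the warehouse floor.  (the loading dock: 1O 0M; the warehouse floor: 4O 3M)
12. 1 mutineer ← the loading dock.  (the loading dock: 1O 1M; the warehouse floor: 4O 2M)
13. 1 officer and 1 mutineer → the warehouse floor.  (the loading dock: 0O 0M; the warehouse floor: 5O 3M)

13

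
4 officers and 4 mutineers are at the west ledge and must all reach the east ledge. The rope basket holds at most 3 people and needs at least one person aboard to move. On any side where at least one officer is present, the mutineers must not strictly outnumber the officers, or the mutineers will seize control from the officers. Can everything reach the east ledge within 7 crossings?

No

Counting alone: each trip to the east ledge takes at most 3 across and each return brings at least 1 back, so after t trips out (and t−1 returns) at most 3t − (t−1) of the 8 are across; that first reaches 8 at t = 4, so at least 7 crossings are needed.
The safety rule pushes this higher. Following every safe sequence of crossings, the most of the 8 that can be at the east ledge as the rope basket arrives there on crossing 7 is 7 — never all 8.
So the move cannot be finished within 7 crossings. (The shortest complete plan takes 9:)
1. 2 mutineers → the east ledge.  (the west ledge: 4O 2M; the east ledge: 0O 2M)
2. 1 mutineer ← the west ledge.  (the west ledge: 4O 3M; the east ledge: 0O 1M)
3. 3 mutineers → the east ledge.  (the west ledge: 4O 0M; the east ledge: 0O 4M)
4. 1 mutineer ← the west ledge.  (the west ledge: 4O 1M; the east ledge: 0O 3M)
5. 3 officers → the east ledge.  (the west ledge: 1O 1M; the east ledge: 3O 3M)
6. 1 officer and 1 mutineer ← the west ledge.  (the west ledge: 2O 2M; the east ledge: 2O 2M)
7. 2 officers → the east ledge.  (the west ledge: 0O 2M; the east ledge: 4O 2M)
8. 1 mutineer ← the west ledge.  (the west ledge: 0O 3M; the east ledge: 4O 1M)
9. 3 mutineers → the east ledge.  (the west ledge: 0O 0M; the east ledge: 4O 4M)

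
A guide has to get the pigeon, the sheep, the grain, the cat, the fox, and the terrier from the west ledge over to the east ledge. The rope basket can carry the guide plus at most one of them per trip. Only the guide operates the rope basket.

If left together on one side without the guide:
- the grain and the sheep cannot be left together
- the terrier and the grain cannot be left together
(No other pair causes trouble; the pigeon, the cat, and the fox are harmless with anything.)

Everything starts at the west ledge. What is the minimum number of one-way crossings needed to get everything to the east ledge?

13

Counting alone: the guide can take at most 1 across per trip to the east ledge, so moving all 6 needs at least 6 loaded trips out, with a return between consecutive ones — at least 11 crossings.
The safety rule pushes this higher. Following every safe sequence of crossings, the most of the 6 that can be at the east ledge as the rope basket arrives there on crossing 11 is 5 — never all 6.
So no plan with fewer than 13 crossings exists, and this one achieves 13:
1. Guide goes to the east ledge with the grain.  [the west ledge: the cat, the fox, the pigeon, the sheep, the terrier | the east ledge: the grain]
2. Guide goes back to the west ledge alone.  [the west ledge: the cat, the fox, the pigeon, the sheep, the terrier | the east ledge: the grain]
3. Guide goes to the east ledge with the pigeon.  [the west ledge: the cat, the fox, the sheep, the terrier | the east ledge: the grain, the pigeon]
4. Guide goes back to the west ledge alone.  [the west ledge: the cat, the fox, the sheep, the terrier | the east ledge: the grain, the pigeon]
5. Guide goes to the east ledge with the sheep.  [the west ledge: the cat, the fox, the terrier | the east ledge: the grain, the pigeon, the sheep]
6. Guide goes back to the west ledge with the grain.  [the west ledge: the cat, the fox, the grain, the terrier | the east ledge: the pigeon, the sheep]
7. Guide goes to the east ledge with the terrier.  [the west ledge: the cat, the fox, the grain | the east ledge: the pigeon, the sheep, the terrier]
8. Guide goes back to the west ledge alone.  [the west ledge: the cat, the fox, the grain | the east ledge: the pigeon, the sheep, the terrier]
9. Guide goes to the east ledge with the cat.  [the west ledge: the fox, the grain | the east ledge: the cat, the pigeon, the sheep, the terrier]
10. Guide goes back to the west ledge alone.  [the west ledge: the fox, the grain | the east ledge: the cat, the pigeon, the sheep, the terrier]
11. Guide goes to the east ledge with the fox.  [the west ledge: the grain | the east ledge: the cat, the fox, the pigeon, the sheep, the terrier]
12. Guide goes back to the west ledge alone.  [the west ledge: the grain | the east ledge: the cat, the fox, the pigeon, the sheep, the terrier]
13. Guide goes to the east ledge with the grain.  [the west ledge: — | the east ledge: the cat, the fox, the grain, the pigeon, the sheep, the terrier]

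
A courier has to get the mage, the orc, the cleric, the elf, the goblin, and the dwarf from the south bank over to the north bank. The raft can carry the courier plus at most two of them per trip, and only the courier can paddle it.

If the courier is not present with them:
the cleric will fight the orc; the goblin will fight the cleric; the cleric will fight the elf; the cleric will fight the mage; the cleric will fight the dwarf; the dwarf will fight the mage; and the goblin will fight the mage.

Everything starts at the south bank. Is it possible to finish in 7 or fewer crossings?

Counting alone: the courier can take at most 2 across per trip to the north bank, so moving all 6 needs at least 3 loaded trips out, with a return between consecutive ones — at least 5 crossings.
The safety rule pushes this higher. Following every safe sequence of crossings, the most of the 6 that can be at the north bank as the raft arrives there on crossings 5, 7 is 4, 5 respectively — never all 6.
So the move cannot be finished within 7 crossings. (The shortest complete plan takes 9:)
1. Courier goes to the north bank with the cleric and the mage.
2. Courier goes back to the south bank with the mage.
3. Courier goes to the north bank with the mage and the orc.
4. Courier goes back to the south bank with the cleric.
5. Courier goes to the north bank with the cleric and the elf.
6. Courier goes back to the south bank with the cleric.
7. Courier goes to the north bank with the dwarf and the goblin.
8. Courier goes back to the south bank with the mage.
9. Courier goes to the north bank with the cleric and the mage.

No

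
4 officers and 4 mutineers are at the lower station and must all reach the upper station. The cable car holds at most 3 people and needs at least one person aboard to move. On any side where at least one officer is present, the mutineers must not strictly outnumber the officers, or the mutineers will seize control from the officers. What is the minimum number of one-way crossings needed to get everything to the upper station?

Counting alone: each trip to the upper station takes at most 3 across and each return brings at least 1 back, so after t trips out (and t−1 returns) at most 3t − (t−1) of the 8 are across; that first reaches 8 at t = 4, so at least 7 crossings are needed.
The safety rule pushes this higher. Following every safe sequence of crossings, the most of the 8 that can be at the upper station as the cable car arrives there on crossing 7 is 7 — never all 8.
So no plan with fewer than 9 crossings exists, and this one achieves 9:
1. 2 mutineers → the upper station.  (the lower station: 4O 2M; the upper station: 0O 2M)
2. 1 mutineer ← the lower station.  (the lower station: 4O 3M; the upper station: 0O 1M)
3. 3 mutineers → the upper station.  (the lower station: 4O 0M; the upper station: 0O 4M)
4. 1 mutineer ← the lower station.  (the lower station: 4O 1M; the upper station: 0O 3M)
5. 3 officers → the upper station.  (the lower station: 1O 1M; the upper station: 3O 3M)
6. 1 officer and 1 mutineer ← the lower station.  (the lower station: 2O 2M; the upper station: 2O 2M)
7. 2 officers → the upper station.  (the lower station: 0O 2M; the upper station: 4O 2M)
8. 1 mutineer ← the lower station.  (the lower station: 0O 3M; the upper station: 4O 1M)
9. 3 mutineers → the upper station.  (the lower station: 0O 0M; the upper station: 4O 4M)

9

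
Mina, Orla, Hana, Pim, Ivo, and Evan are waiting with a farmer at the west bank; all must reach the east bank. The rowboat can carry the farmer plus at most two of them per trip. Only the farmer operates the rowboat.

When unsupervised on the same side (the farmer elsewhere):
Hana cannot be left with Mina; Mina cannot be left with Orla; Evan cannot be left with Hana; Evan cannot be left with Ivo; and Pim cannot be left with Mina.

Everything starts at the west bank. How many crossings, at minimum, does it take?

7

Counting alone: the farmer can take at most 2 across per trip to the east bank, so moving all 6 needs at least 3 loaded trips out, with a return between consecutive ones — at least 5 crossings.
The safety rule pushes this higher. Following every safe sequence of crossings, the most of the 6 that can be at the east bank as the rowboat arrives there on crossing 5 is 5 — never all 6.
So no plan with fewer than 7 crossings exists, and this one achieves 7:
1. Farmer goes to the east bank with Evan and Mina.  [the west bank: Hana, Ivo, Orla, Pim | the east bank: Evan, Mina]
2. Farmer goes back to the west bank alone.  [the west bank: Hana, Ivo, Orla, Pim | the east bank: Evan, Mina]
3. Farmer goes to the east bank with Hana and Orla.  [the west bank: Ivo, Pim | the east bank: Evan, Hana, Mina, Orla]
4. Farmer goes back to the west bank with Evan and Mina.  [the west bank: Evan, Ivo, Mina, Pim | the east bank: Hana, Orla]
5. Farmer goes to the east bank with Ivo and Pim.  [the west bank: Evan, Mina | the east bank: Hana, Ivo, Orla, Pim]
6. Farmer goes back to the west bank alone.  [the west bank: Evan, Mina | the east bank: Hana, Ivo, Orla, Pim]
7. Farmer goes to the east bank with Evan and Mina.  [the west bank: — | the east bank: Evan, Hana, Ivo, Mina, Orla, Pim]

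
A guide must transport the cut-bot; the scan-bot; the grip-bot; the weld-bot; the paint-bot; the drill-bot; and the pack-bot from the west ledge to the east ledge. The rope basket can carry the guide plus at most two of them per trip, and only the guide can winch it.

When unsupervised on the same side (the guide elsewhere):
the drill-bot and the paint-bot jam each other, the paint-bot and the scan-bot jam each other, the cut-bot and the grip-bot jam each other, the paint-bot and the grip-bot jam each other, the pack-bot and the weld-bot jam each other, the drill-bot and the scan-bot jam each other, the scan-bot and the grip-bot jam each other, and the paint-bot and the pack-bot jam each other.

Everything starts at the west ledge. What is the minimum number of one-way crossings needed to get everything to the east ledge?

Whatever the first load, the items left behind include a forbidden pair without the guide. No opening move is safe, so no plan exists.

impossible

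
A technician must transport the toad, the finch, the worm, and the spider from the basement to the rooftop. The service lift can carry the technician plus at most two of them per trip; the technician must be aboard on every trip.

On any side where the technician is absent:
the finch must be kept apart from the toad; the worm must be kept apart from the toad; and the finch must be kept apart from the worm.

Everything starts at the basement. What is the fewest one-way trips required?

Counting alone: the technician can take at most 2 across per trip to the rooftop, so moving all 4 needs at least 2 loaded trips out, with a return between consecutive ones — at least 3 crossings.
The safety rule pushes this higher. Following every safe sequence of crossings, the most of the 4 that can be at the rooftop as the service lift arrives there on crossing 3 is 3 — never all 4.
So no plan with fewer than 5 crossings exists, and this one achieves 5:
1. Technician goes to the rooftop with the finch and the toad.  [the basement: the spider, the worm | the rooftop: the finch, the toad]
2. Technician goes back to the basement with the toad.  [the basement: the spider, the toad, the worm | the rooftop: the finch]
3. Technician goes to the rooftop with the spider and the toad.  [the basement: the worm | the rooftop: the finch, the spider, the toad]
4. Technician goes back to the basement with the toad.  [the basement: the toad, the worm | the rooftop: the finch, the spider]
5. Technician goes to the rooftop with the toad and the worm.  [the basement: — | the rooftop: the finch, the spider, the toad, the worm]

5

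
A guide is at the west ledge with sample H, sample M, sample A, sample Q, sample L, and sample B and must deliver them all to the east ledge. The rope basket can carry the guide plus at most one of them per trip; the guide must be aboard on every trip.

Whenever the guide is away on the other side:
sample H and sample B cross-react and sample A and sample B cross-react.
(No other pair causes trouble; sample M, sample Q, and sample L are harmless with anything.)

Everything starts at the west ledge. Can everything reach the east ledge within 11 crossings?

Counting alone: the guide can take at most 1 across per trip to the east ledge, so moving all 6 needs at least 6 loaded trips out, with a return between consecutive ones — at least 11 crossings.
The safety rule pushes this higher. Following every safe sequence of crossings, the most of the 6 that can be at the east ledge as the rope basket arrives there on crossing 11 is 5 — never all 6.
So the move cannot be finished within 11 crossings. (The shortest complete plan takes 13:)
1. Guide goes to the east ledge with sample B.  [the west ledge: sample A, sample H, sample L, sample M, sample Q | the east ledge: sample B]
2. Guide goes back to the west ledge alone.  [the west ledge: sample A, sample H, sample L, sample M, sample Q | the east ledge: sample B]
3. Guide goes to the east ledge with sample H.  [the west ledge: sample A, sample L, sample M, sample Q | the east ledge: sample B, sample H]
4. Guide goes back to the west ledge with sample B.  [the west ledge: sample A, sample B, sample L, sample M, sample Q | the east ledge: sample H]
5. Guide goes to the east ledge with sample A.  [the west ledge: sample B, sample L, sample M, sample Q | the east ledge: sample A, sample H]
6. Guide goes back to the west ledge alone.  [the west ledge: sample B, sample L, sample M, sample Q | the east ledge: sample A, sample H]
7. Guide goes to the east ledge with sample M.  [the west ledge: sample B, sample L, sample Q | the east ledge: sample A, sample H, sample M]
8. Guide goes back to the west ledge alone.  [the west ledge: sample B, sample L, sample Q | the east ledge: sample A, sample H, sample M]
9. Guide goes to the east ledge with sample Q.  [the west ledge: sample B, sample L | the east ledge: sample A, sample H, sample M, sample Q]
10. Guide goes back to the west ledge alone.  [the west ledge: sample B, sample L | the east ledge: sample A, sample H, sample M, sample Q]
11. Guide goes to the east ledge with sample L.  [the west ledge: sample B | the east ledge: sample A, sample H, sample L, sample M, sample Q]
12. Guide goes back to the west ledge alone.  [the west ledge: sample B | the east ledge: sample A, sample H, sample L, sample M, sample Q]
13. Guide goes to the east ledge with sample B.  [the west ledge: — | the east ledge: sample A, sample B, sample H, sample L, sample M, sample Q]

No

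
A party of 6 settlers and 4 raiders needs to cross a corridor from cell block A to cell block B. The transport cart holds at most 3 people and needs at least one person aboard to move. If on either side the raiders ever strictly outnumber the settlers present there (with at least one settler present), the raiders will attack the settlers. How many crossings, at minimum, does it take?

Counting alone: each trip to cell block B takes at most 3 across and each return brings at least 1 back, so after t trips out (and t−1 returns) at most 3t − (t−1) of the 10 are across; that first reaches 10 at t = 5, so at least 9 crossings are needed.
The plan below uses exactly 9 crossings, so it is optimal:
1. 2 raiders → cell block B.  (cell block A: 6S 2R; cell block B: 0S 2R)
2. 1 raider ← cell block A.  (cell block A: 6S 3R; cell block B: 0S 1R)
3. 3 raiders → cell block B.  (cell block A: 6S 0R; cell block B: 0S 4R)
4. 1 raider ← cell block A.  (cell block A: 6S 1R; cell block B: 0S 3R)
5. 3 settlers → cell block B.  (cell block A: 3S 1R; cell block B: 3S 3R)
6. 1 raider ← cell block A.  (cell block A: 3S 2R; cell block B: 3S 2R)
7. 1 settler and 2 raiders → cell block B.  (cell block A: 2S 0R; cell block B: 4S 4R)
8. 1 raider ← cell block A.  (cell block A: 2S 1R; cell block B: 4S 3R)
9. 2 settlers and 1 raider → cell block B.  (cell block A: 0S 0R; cell block B: 6S 4R)

9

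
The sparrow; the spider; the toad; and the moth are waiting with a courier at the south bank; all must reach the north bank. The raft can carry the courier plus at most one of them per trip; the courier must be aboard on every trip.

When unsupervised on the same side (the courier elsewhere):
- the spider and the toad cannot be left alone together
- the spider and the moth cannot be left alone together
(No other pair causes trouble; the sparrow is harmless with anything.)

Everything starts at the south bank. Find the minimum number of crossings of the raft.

9

Counting alone: the courier can take at most 1 across per trip to the north bank, so moving all 4 needs at least 4 loaded trips out, with a return between consecutive ones — at least 7 crossings.
The safety rule pushes this higher. Following every safe sequence of crossings, the most of the 4 that can be at the north bank as the raft arrives there on crossing 7 is 3 — never all 4.
So no plan with fewer than 9 crossings exists, and this one achieves 9:
1. Courier goes to the north bank with the spider.
2. Courier goes back to the south bank alone.
3. Courier goes to the north bank with the sparrow.
4. Courier goes back to the south bank alone.
5. Courier goes to the north bank with the toad.
6. Courier goes back to the south bank with the spider.
7. Courier goes to the north bank with the moth.
8. Courier goes back to the south bank alone.
9. Courier goes to the north bank with the spider.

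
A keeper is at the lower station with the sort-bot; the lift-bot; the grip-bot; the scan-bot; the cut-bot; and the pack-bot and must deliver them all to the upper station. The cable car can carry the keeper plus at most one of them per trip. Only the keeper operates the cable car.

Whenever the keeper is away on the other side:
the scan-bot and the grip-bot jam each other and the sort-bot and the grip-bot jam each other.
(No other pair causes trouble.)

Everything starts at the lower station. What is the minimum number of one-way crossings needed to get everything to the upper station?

13

Counting alone: the keeper can take at most 1 across per trip to the upper station, so moving all 6 needs at least 6 loaded trips out, with a return between consecutive ones — at least 11 crossings.
The safety rule pushes this higher. Following every safe sequence of crossings, the most of the 6 that can be at the upper station as the cable car arrives there on crossing 11 is 5 — never all 6.
So no plan with fewer than 13 crossings exists, and this one achieves 13:
1. Keeper goes to the upper station with the grip-bot.  [the lower station: the cut-bot, the lift-bot, the pack-bot, the scan-bot, the sort-bot | the upper station: the grip-bot]
2. Keeper goes back to the lower station alone.  [the lower station: the cut-bot, the lift-bot, the pack-bot, the scan-bot, the sort-bot | the upper station: the grip-bot]
3. Keeper goes to the upper station with the sort-bot.  [the lower station: the cut-bot, the lift-bot, the pack-bot, the scan-bot | the upper station: the grip-bot, the sort-bot]
4. Keeper goes back to the lower station with the grip-bot.  [the lower station: the cut-bot, the grip-bot, the lift-bot, the pack-bot, the scan-bot | the upper station: the sort-bot]
5. Keeper goes to the upper station with the scan-bot.  [the lower station: the cut-bot, the grip-bot, the lift-bot, the pack-bot | the upper station: the scan-bot, the sort-bot]
6. Keeper goes back to the lower station alone.  [the lower station: the cut-bot, the grip-bot, the lift-bot, the pack-bot | the upper station: the scan-bot, the sort-bot]
7. Keeper goes to the upper station with the lift-bot.  [the lower station: the cut-bot, the grip-bot, the pack-bot | the upper station: the lift-bot, the scan-bot, the sort-bot]
8. Keeper goes back to the lower station alone.  [the lower station: the cut-bot, the grip-bot, the pack-bot | the upper station: the lift-bot, the scan-bot, the sort-bot]
9. Keeper goes to the upper station with the cut-bot.  [the lower station: the grip-bot, the pack-bot | the upper station: the cut-bot, the lift-bot, the scan-bot, the sort-bot]
10. Keeper goes back to the lower station alone.  [the lower station: the grip-bot, the pack-bot | the upper station: the cut-bot, the lift-bot, the scan-bot, the sort-bot]
11. Keeper goes to the upper station with the pack-bot.  [the lower station: the grip-bot | the upper station: the cut-bot, the lift-bot, the pack-bot, the scan-bot, the sort-bot]
12. Keeper goes back to the lower station alone.  [the lower station: the grip-bot | the upper station: the cut-bot, the lift-bot, the pack-bot, the scan-bot, the sort-bot]
13. Keeper goes to the upper station with the grip-bot.  [the lower station: — | the upper station: the cut-bot, the grip-bot, the lift-bot, the pack-bot, the scan-bot, the sort-bot]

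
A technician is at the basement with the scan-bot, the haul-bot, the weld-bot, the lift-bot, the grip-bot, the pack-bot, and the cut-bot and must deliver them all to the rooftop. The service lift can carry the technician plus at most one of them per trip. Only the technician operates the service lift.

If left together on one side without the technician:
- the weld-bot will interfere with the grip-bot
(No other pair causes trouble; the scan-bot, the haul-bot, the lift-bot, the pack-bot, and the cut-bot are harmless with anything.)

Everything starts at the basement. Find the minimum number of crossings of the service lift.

Counting alone: the technician can take at most 1 across per trip to the rooftop, so moving all 7 needs at least 7 loaded trips out, with a return between consecutive ones — at least 13 crossings.
The plan below uses exactly 13 crossings, so it is optimal:
1. Technician goes to the rooftop with the weld-bot.  [the basement: the cut-bot, the grip-bot, the haul-bot, the lift-bot, the pack-bot, the scan-bot | the rooftop: the weld-bot]
2. Technician goes back to the basement alone.  [the basement: the cut-bot, the grip-bot, the haul-bot, the lift-bot, the pack-bot, the scan-bot | the rooftop: the weld-bot]
3. Technician goes to the rooftop with the scan-bot.  [the basement: the cut-bot, the grip-bot, the haul-bot, the lift-bot, the pack-bot | the rooftop: the scan-bot, the weld-bot]
4. Technician goes back to the basement alone.  [the basement: the cut-bot, the grip-bot, the haul-bot, the lift-bot, the pack-bot | the rooftop: the scan-bot, the weld-bot]
5. Technician goes to the rooftop with the haul-bot.  [the basement: the cut-bot, the grip-bot, the lift-bot, the pack-bot | the rooftop: the haul-bot, the scan-bot, the weld-bot]
6. Technician goes back to the basement alone.  [the basement: the cut-bot, the grip-bot, the lift-bot, the pack-bot | the rooftop: the haul-bot, the scan-bot, the weld-bot]
7. Technician goes to the rooftop with the lift-bot.  [the basement: the cut-bot, the grip-bot, the pack-bot | the rooftop: the haul-bot, the lift-bot, the scan-bot, the weld-bot]
8. Technician goes back to the basement alone.  [the basement: the cut-bot, the grip-bot, the pack-bot | the rooftop: the haul-bot, the lift-bot, the scan-bot, the weld-bot]
9. Technician goes to the rooftop with the pack-bot.  [the basement: the cut-bot, the grip-bot | the rooftop: the haul-bot, the lift-bot, the pack-bot, the scan-bot, the weld-bot]
10. Technician goes back to the basement alone.  [the basement: the cut-bot, the grip-bot | the rooftop: the haul-bot, the lift-bot, the pack-bot, the scan-bot, the weld-bot]
11. Technician goes to the rooftop with the cut-bot.  [the basement: the grip-bot | the rooftop: the cut-bot, the haul-bot, the lift-bot, the pack-bot, the scan-bot, the weld-bot]
12. Technician goes back to the basement alone.  [the basement: the grip-bot | the rooftop: the cut-bot, the haul-bot, the lift-bot, the pack-bot, the scan-bot, the weld-bot]
13. Technician goes to the rooftop with the grip-bot.  [the basement: — | the rooftop: the cut-bot, the grip-bot, the haul-bot, the lift-bot, the pack-bot, the scan-bot, the weld-bot]

13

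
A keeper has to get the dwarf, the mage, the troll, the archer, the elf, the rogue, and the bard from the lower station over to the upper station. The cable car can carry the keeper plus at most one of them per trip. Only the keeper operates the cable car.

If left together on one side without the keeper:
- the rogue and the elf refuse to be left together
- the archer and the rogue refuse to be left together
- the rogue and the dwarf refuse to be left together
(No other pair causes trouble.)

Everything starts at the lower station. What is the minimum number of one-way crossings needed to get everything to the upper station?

impossible

Following every safe sequence of crossings from the start, the most of the 7 that can be at the upper station as the cable car arrives there on crossings 1, 3, 5, 7, 9 is 1, 2, 3, 4, 5 respectively; the best ever achieved is 5 of 7.
From crossing 11 on, no configuration arises that was not already reachable earlier: only 72 distinct safe configurations (who is on which side, and where the cable car is) can ever be reached, none of them has everyone across, and every continuation just revisits them. So no valid plan exists.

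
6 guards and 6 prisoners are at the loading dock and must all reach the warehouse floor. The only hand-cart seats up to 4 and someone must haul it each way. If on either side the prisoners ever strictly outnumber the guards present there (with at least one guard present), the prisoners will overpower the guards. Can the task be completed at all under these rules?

1. 2 prisoners → the warehouse floor.  (the loading dock: 6G 4P; the warehouse floor: 0G 2P)
2. 1 prisoner ← the loading dock.  (the loading dock: 6G 5P; the warehouse floor: 0G 1P)
3. 4 prisoners → the warehouse floor.  (the loading dock: 6G 1P; the warehouse floor: 0G 5P)
4. 1 prisoner ← the loading dock.  (the loading dock: 6G 2P; the warehouse floor: 0G 4P)
5. 4 guards → the warehouse floor.  (the loading dock: 2G 2P; the warehouse floor: 4G 4P)
6. 1 guard and 1 prisoner ← the loading dock.  (the loading dock: 3G 3P; the warehouse floor: 3G 3P)
7. 2 guards and 2 prisoners → the warehouse floor.  (the loading dock: 1G 1P; the warehouse floor: 5G 5P)
8. 1 guard and 1 prisoner ← the loading dock.  (the loading dock: 2G 2P; the warehouse floor: 4G 4P)
9. 2 guards and 2 prisoners → the warehouse floor.  (the loading dock: 0G 0P; the warehouse floor: 6G 6P)

Yes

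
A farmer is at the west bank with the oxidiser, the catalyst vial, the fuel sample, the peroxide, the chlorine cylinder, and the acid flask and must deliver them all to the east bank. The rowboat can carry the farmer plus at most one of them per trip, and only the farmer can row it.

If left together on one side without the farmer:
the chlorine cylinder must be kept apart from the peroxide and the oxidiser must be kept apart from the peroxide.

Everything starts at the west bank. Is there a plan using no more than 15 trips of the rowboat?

Yes — this plan uses 13 crossings (≤ 15):
1. Farmer goes to the east bank with the peroxide.  [the west bank: the acid flask, the catalyst vial, the chlorine cylinder, the fuel sample, the oxidiser | the east bank: the peroxide]
2. Farmer goes back to the west bank alone.  [the west bank: the acid flask, the catalyst vial, the chlorine cylinder, the fuel sample, the oxidiser | the east bank: the peroxide]
3. Farmer goes to the east bank with the oxidiser.  [the west bank: the acid flask, the catalyst vial, the chlorine cylinder, the fuel sample | the east bank: the oxidiser, the peroxide]
4. Farmer goes back to the west bank with the peroxide.  [the west bank: the acid flask, the catalyst vial, the chlorine cylinder, the fuel sample, the peroxide | the east bank: the oxidiser]
5. Farmer goes to the east bank with the chlorine cylinder.  [the west bank: the acid flask, the catalyst vial, the fuel sample, the peroxide | the east bank: the chlorine cylinder, the oxidiser]
6. Farmer goes back to the west bank alone.  [the west bank: the acid flask, the catalyst vial, the fuel sample, the peroxide | the east bank: the chlorine cylinder, the oxidiser]
7. Farmer goes to the east bank with the catalyst vial.  [the west bank: the acid flask, the fuel sample, the peroxide | the east bank: the catalyst vial, the chlorine cylinder, the oxidiser]
8. Farmer goes back to the west bank alone.  [the west bank: the acid flask, the fuel sample, the peroxide | the east bank: the catalyst vial, the chlorine cylinder, the oxidiser]
9. Farmer goes to the east bank with the fuel sample.  [the west bank: the acid flask, the peroxide | the east bank: the catalyst vial, the chlorine cylinder, the fuel sample, the oxidiser]
10. Farmer goes back to the west bank alone.  [the west bank: the acid flask, the peroxide | the east bank: the catalyst vial, the chlorine cylinder, the fuel sample, the oxidiser]
11. Farmer goes to the east bank with the acid flask.  [the west bank: the peroxide | the east bank: the acid flask, the catalyst vial, the chlorine cylinder, the fuel sample, the oxidiser]
12. Farmer goes back to the west bank alone.  [the west bank: the peroxide | the east bank: the acid flask, the catalyst vial, the chlorine cylinder, the fuel sample, the oxidiser]
13. Farmer goes to the east bank with the peroxide.  [the west bank: — | the east bank: the acid flask, the catalyst vial, the chlorine cylinder, the fuel sample, the oxidiser, the peroxide]

Yes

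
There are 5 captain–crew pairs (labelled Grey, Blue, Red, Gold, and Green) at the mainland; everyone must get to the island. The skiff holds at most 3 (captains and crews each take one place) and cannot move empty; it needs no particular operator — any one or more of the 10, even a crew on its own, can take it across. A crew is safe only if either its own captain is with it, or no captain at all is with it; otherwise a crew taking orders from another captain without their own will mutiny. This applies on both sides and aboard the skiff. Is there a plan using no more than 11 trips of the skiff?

Yes

Yes — this plan uses 11 crossings (≤ 11):
1. captain Grey and crew Grey cross → the island.
2. captain Grey crosses ← the mainland.
3. crew Blue, crew Gold, and crew Red cross → the island.
4. crew Grey crosses ← the mainland.
5. captain Blue, captain Gold, and captain Red cross → the island.
6. captain Blue and crew Blue cross ← the mainland.
7. captain Blue, captain Green, and captain Grey cross → the island.
8. crew Red crosses ← the mainland.
9. crew Blue and crew Grey cross → the island.
10. crew Grey crosses ← the mainland.
11. crew Green, crew Grey, and crew Red cross → the island.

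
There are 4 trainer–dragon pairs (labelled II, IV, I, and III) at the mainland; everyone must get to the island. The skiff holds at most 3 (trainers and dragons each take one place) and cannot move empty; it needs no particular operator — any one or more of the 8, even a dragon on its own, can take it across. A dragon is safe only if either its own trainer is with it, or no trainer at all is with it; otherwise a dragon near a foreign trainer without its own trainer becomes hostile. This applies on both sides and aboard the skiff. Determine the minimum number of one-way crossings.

Counting alone: each trip to the island takes at most 3 across and each return brings at least 1 back, so after t trips out (and t−1 returns) at most 3t − (t−1) of the 8 are across; that first reaches 8 at t = 4, so at least 7 crossings are needed.
The safety rule pushes this higher. Following every safe sequence of crossings, the most of the 8 that can be at the island as the skiff arrives there on crossing 7 is 7 — never all 8.
So no plan with fewer than 9 crossings exists, and this one achieves 9:
1. dragon II and trainer II cross → the island.
2. trainer II crosses ← the mainland.
3. dragon IV, trainer II, and trainer IV cross → the island.
4. dragon II and trainer II cross ← the mainland.
5. trainer I, trainer II, and trainer III cross → the island.
6. dragon IV crosses ← the mainland.
7. dragon II and dragon IV cross → the island.
8. dragon II crosses ← the mainland.
9. dragon I, dragon II, and dragon III cross → the island.

9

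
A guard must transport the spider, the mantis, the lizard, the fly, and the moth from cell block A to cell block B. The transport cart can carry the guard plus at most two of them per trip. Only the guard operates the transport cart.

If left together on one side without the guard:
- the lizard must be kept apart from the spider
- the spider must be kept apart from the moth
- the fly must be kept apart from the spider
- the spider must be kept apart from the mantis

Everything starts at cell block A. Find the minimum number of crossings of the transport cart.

Counting alone: the guard can take at most 2 across per trip to cell block B, so moving all 5 needs at least 3 loaded trips out, with a return between consecutive ones — at least 5 crossings.
The safety rule pushes this higher. Following every safe sequence of crossings, the most of the 5 that can be at cell block B as the transport cart arrives there on crossing 5 is 4 — never all 5.
So no plan with fewer than 7 crossings exists, and this one achieves 7:
1. Guard goes to cell block B with the spider.  [cell block A: the fly, the lizard, the mantis, the moth | cell block B: the spider]
2. Guard goes back to cell block A alone.  [cell block A: the fly, the lizard, the mantis, the moth | cell block B: the spider]
3. Guard goes to cell block B with the lizard and the mantis.  [cell block A: the fly, the moth | cell block B: the lizard, the mantis, the spider]
4. Guard goes back to cell block A with the spider.  [cell block A: the fly, the moth, the spider | cell block B: the lizard, the mantis]
5. Guard goes to cell block B with the fly and the spider.  [cell block A: the moth | cell block B: the fly, the lizard, the mantis, the spider]
6. Guard goes back to cell block A with the spider.  [cell block A: the moth, the spider | cell block B: the fly, the lizard, the mantis]
7. Guard goes to cell block B with the moth and the spider.  [cell block A: — | cell block B: the fly, the lizard, the mantis, the moth, the spider]

7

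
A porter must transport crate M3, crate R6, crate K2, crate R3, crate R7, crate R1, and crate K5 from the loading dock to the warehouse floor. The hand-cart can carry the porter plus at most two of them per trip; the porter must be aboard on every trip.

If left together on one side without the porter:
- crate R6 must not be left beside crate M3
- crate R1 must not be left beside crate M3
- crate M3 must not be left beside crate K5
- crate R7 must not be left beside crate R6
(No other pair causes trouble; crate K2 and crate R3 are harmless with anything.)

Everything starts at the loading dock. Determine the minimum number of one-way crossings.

Counting alone: the porter can take at most 2 across per trip to the warehouse floor, so moving all 7 needs at least 4 loaded trips out, with a return between consecutive ones — at least 7 crossings.
The plan below uses exactly 7 crossings, so it is optimal:
1. Porter goes to the warehouse floor with crate M3 and crate R6.  [the loading dock: crate K2, crate K5, crate R1, crate R3, crate R7 | the warehouse floor: crate M3, crate R6]
2. Porter goes back to the loading dock with crate M3.  [the loading dock: crate K2, crate K5, crate M3, crate R1, crate R3, crate R7 | the warehouse floor: crate R6]
3. Porter goes to the warehouse floor with crate K5 and crate R1.  [the loading dock: crate K2, crate M3, crate R3, crate R7 | the warehouse floor: crate K5, crate R1, crate R6]
4. Porter goes back to the loading dock alone.  [the loading dock: crate K2, crate M3, crate R3, crate R7 | the warehouse floor: crate K5, crate R1, crate R6]
5. Porter goes to the warehouse floor with crate K2 and crate R3.  [the loading dock: crate M3, crate R7 | the warehouse floor: crate K2, crate K5, crate R1, crate R3, crate R6]
6. Porter goes back to the loading dock alone.  [the loading dock: crate M3, crate R7 | the warehouse floor: crate K2, crate K5, crate R1, crate R3, crate R6]
7. Porter goes to the warehouse floor with crate M3 and crate R7.  [the loading dock: — | the warehouse floor: crate K2, crate K5, crate M3, crate R1, crate R3, crate R6, crate R7]

7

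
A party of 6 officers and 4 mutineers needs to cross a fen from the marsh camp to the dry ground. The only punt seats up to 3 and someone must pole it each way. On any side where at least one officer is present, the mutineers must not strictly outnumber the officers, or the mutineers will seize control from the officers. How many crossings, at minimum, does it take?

9

Counting alone: each trip to the dry ground takes at most 3 across and each return brings at least 1 back, so after t trips out (and t−1 returns) at most 3t − (t−1) of the 10 are across; that first reaches 10 at t = 5, so at least 9 crossings are needed.
The plan below uses exactly 9 crossings, so it is optimal:
1. 2 mutineers → the dry ground.  (the marsh camp: 6O 2M; the dry ground: 0O 2M)
2. 1 mutineer ← the marsh camp.  (the marsh camp: 6O 3M; the dry ground: 0O 1M)
3. 3 mutineers → the dry ground.  (the marsh camp: 6O 0M; the dry ground: 0O 4M)
4. 1 mutineer ← the marsh camp.  (the marsh camp: 6O 1M; the dry ground: 0O 3M)
5. 3 officers → the dry ground.  (the marsh camp: 3O 1M; the dry ground: 3O 3M)
6. 1 mutineer ← the marsh camp.  (the marsh camp: 3O 2M; the dry ground: 3O 2M)
7. 1 officer and 2 mutineers → the dry ground.  (the marsh camp: 2O 0M; the dry ground: 4O 4M)
8. 1 mutineer ← the marsh camp.  (the marsh camp: 2O 1M; the dry ground: 4O 3M)
9. 2 officers and 1 mutineer → the dry ground.  (the marsh camp: 0O 0M; the dry ground: 6O 4M)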